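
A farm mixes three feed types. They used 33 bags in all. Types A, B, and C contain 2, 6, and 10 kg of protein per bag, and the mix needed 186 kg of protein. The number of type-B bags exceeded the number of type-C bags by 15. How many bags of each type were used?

type-A bags: 8, type-B bags: 20, type-C bags: 5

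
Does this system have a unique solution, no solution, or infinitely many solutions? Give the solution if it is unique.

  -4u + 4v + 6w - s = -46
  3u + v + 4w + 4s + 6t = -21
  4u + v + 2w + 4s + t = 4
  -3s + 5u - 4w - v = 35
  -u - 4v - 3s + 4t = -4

u = 4, v = -3, w = -3, s = 0, t = -3

Row-reduce the augmented matrix:
R1 ← R1 / (-4).
R2 ← R2 − 3·R1.
R3 ← R3 − 4·R1.
R4 ← R4 − 5·R1.
R5 ← R5 + 1·R1.
R2 ← R2 / (4).
R1 ← R1 + 1·R2.
R3 ← R3 − 5·R2.
R4 ← R4 − 4·R2.
R5 ← R5 + 5·R2.
R3 ← R3 / (-21/8).
R1 ← R1 − 5/8·R3.
R2 ← R2 − 17/8·R3.
R4 ← R4 + 5·R3.
R5 ← R5 − 73/8·R3.
R4 ← R4 / (-115/21).
R1 ← R1 − 17/21·R4.
R2 ← R2 + 1/21·R4.
R3 ← R3 − 17/42·R4.
R5 ← R5 + 50/21·R4.
R5 ← R5 / (-319/23).
R1 ← R1 − 103/115·R5.
R2 ← R2 + 439/115·R5.
R3 ← R3 − 339/115·R5.
R4 ← R4 + 134/115·R5.
Reading off the reduced rows gives u = 4, v = -3, w = -3, s = 0, t = -3.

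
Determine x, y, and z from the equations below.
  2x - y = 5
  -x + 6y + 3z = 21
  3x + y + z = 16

Row-reduce the augmented matrix:
R1 ← R1 / (2).
R2 ← R2 + 1·R1.
R3 ← R3 − 3·R1.
R2 ← R2 / (11/2).
R1 ← R1 + 1/2·R2.
R3 ← R3 − 5/2·R2.
R3 ← R3 / (-4/11).
R1 ← R1 − 3/11·R3.
R2 ← R2 − 6/11·R3.
Reading off the reduced rows gives x = 3, y = 1, z = 6.

x = 3, y = 1, z = 6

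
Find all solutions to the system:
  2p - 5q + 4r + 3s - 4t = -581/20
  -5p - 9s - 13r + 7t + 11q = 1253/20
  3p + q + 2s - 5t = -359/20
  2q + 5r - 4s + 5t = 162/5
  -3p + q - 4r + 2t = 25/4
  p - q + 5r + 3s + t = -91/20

Row-reduce the augmented matrix:
R1 ← R1 / (2).
R2 ← R2 + 5·R1.
R3 ← R3 − 3·R1.
R5 ← R5 + 3·R1.
R6 ← R6 − 1·R1.
R2 ← R2 / (-3/2).
R1 ← R1 + 5/2·R2.
R3 ← R3 − 17/2·R2.
R4 ← R4 − 2·R2.
R5 ← R5 + 13/2·R2.
R6 ← R6 − 3/2·R2.
R3 ← R3 / (-23).
R1 ← R1 − 7·R3.
R2 ← R2 − 2·R3.
R4 ← R4 − 1·R3.
R5 ← R5 − 15·R3.
R4 ← R4 / (-149/23).
R1 ← R1 − 15/23·R4.
R2 ← R2 − 1/23·R4.
R3 ← R3 − 11/23·R4.
R5 ← R5 − 88/23·R4.
R5 ← R5 / (-187/149).
R1 ← R1 + 274/149·R5.
R2 ← R2 − 91/149·R5.
R3 ← R3 − 107/149·R5.
R4 ← R4 + 7/149·R5.
R6 reduces to 0 = 0, so the extra equation is consistent.
Reading off the reduced rows gives p = 0, q = 9/4, r = 1/2, s = -13/5, t = 3.

p = 0, q = 9/4, r = 1/2, s = -13/5, t = 3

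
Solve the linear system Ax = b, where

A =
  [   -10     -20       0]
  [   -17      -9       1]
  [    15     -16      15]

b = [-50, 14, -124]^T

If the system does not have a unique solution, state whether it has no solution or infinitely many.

x_1 = -3, x_2 = 4, x_3 = -1

Row-reduce the augmented matrix:
R1 ← R1 / (-10).
R2 ← R2 + 17·R1.
R3 ← R3 − 15·R1.
R2 ← R2 / (25).
R1 ← R1 − 2·R2.
R3 ← R3 + 46·R2.
R3 ← R3 / (421/25).
R1 ← R1 + 2/25·R3.
R2 ← R2 − 1/25·R3.
Reading off the reduced rows gives x_1 = -3, x_2 = 4, x_3 = -1.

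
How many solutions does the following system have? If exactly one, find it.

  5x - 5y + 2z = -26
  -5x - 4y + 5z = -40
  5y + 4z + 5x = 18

x = 1, y = 5, z = -3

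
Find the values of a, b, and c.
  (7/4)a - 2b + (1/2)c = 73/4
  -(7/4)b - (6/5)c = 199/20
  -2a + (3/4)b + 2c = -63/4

a = 5, b = -5, c = -1

Row-reduce the augmented matrix:
R1 ← R1 / (7/4).
R3 ← R3 + 2·R1.
R2 ← R2 / (-7/4).
R1 ← R1 + 8/7·R2.
R3 ← R3 + 43/28·R2.
R3 ← R3 / (888/245).
R1 ← R1 − 262/245·R3.
R2 ← R2 − 24/35·R3.
Reading off the reduced rows gives a = 5, b = -5, c = -1.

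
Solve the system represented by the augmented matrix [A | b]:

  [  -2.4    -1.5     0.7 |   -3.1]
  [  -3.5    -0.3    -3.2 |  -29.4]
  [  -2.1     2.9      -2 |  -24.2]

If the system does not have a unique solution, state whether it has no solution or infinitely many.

x_1 = 4, x_2 = -2, x_3 = 5

Row-reduce the augmented matrix:
R1 ← R1 / (-12/5).
R2 ← R2 + 7/2·R1.
R3 ← R3 + 21/10·R1.
R2 ← R2 / (151/80).
R1 ← R1 − 5/8·R2.
R3 ← R3 − 337/80·R2.
R3 ← R3 / (15419/2265).
R1 ← R1 − 167/151·R3.
R2 ← R2 + 1013/453·R3.
Reading off the reduced rows gives x_1 = 4, x_2 = -2, x_3 = 5.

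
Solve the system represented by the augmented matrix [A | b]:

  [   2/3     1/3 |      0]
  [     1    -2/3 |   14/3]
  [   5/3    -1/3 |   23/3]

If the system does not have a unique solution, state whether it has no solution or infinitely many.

no solution

Row-reduce:
R1 ← R1 / (2/3).
R2 ← R2 − 1·R1.
R3 ← R3 − 5/3·R1.
R2 ← R2 / (-7/6).
R1 ← R1 − 1/2·R2.
R3 ← R3 + 7/6·R2.
Row 3 reduces to 0 = 3, a contradiction. The system is inconsistent.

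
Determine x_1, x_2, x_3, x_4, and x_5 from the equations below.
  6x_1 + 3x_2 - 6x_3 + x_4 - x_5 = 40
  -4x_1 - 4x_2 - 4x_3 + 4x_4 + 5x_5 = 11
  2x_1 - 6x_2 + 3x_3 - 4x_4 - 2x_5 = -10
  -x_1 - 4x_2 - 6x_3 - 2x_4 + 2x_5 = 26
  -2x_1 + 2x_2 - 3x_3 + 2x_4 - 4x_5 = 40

x_1 = 0, x_2 = -1, x_3 = -6, x_4 = 2, x_5 = -5

Row-reduce the augmented matrix:
R1 ← R1 / (6).
R2 ← R2 + 4·R1.
R3 ← R3 − 2·R1.
R4 ← R4 + 1·R1.
R5 ← R5 + 2·R1.
R2 ← R2 / (-2).
R1 ← R1 − 1/2·R2.
R3 ← R3 + 7·R2.
R4 ← R4 + 7/2·R2.
R5 ← R5 − 3·R2.
R3 ← R3 / (33).
R1 ← R1 + 3·R3.
R2 ← R2 − 4·R3.
R4 ← R4 − 7·R3.
R5 ← R5 + 17·R3.
R4 ← R4 / (-556/99).
R1 ← R1 + 6/11·R4.
R2 ← R2 − 17/99·R4.
R3 ← R3 + 62/99·R4.
R5 ← R5 + 130/99·R4.
R5 ← R5 / (-6667/1112).
R1 ← R1 + 447/1112·R5.
R2 ← R2 + 429/2224·R5.
R3 ← R3 + 297/1112·R5.
R4 ← R4 − 863/2224·R5.
Reading off the reduced rows gives x_1 = 0, x_2 = -1, x_3 = -6, x_4 = 2, x_5 = -5.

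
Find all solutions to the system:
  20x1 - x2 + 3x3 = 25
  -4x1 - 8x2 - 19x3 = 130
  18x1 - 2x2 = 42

x1 = 2, x2 = -3, x3 = -6

Row-reduce the augmented matrix:
R1 ← R1 / (20).
R2 ← R2 + 4·R1.
R3 ← R3 − 18·R1.
R2 ← R2 / (-41/5).
R1 ← R1 + 1/20·R2.
R3 ← R3 + 11/10·R2.
R3 ← R3 / (-19/82).
R1 ← R1 − 43/164·R3.
R2 ← R2 − 92/41·R3.
Reading off the reduced rows gives x1 = 2, x2 = -3, x3 = -6.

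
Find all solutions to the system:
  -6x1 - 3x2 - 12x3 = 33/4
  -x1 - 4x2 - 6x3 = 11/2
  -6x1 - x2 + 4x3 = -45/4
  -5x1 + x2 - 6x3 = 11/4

Row-reduce the augmented matrix:
R1 ← R1 / (-6).
R2 ← R2 + 1·R1.
R3 ← R3 + 6·R1.
R4 ← R4 + 5·R1.
R2 ← R2 / (-7/2).
R1 ← R1 − 1/2·R2.
R3 ← R3 − 2·R2.
R4 ← R4 − 7/2·R2.
R3 ← R3 / (96/7).
R1 ← R1 − 10/7·R3.
R2 ← R2 − 8/7·R3.
R4 reduces to 0 = 0, so the extra equation is consistent.
Reading off the reduced rows gives x1 = 1, x2 = 1/4, x3 = -5/4.

x1 = 1, x2 = 1/4, x3 = -5/4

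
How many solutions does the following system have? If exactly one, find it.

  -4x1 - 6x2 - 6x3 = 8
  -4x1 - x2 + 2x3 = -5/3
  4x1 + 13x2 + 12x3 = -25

Row-reduce the augmented matrix:
R1 ← R1 / (-4).
R2 ← R2 + 4·R1.
R3 ← R3 − 4·R1.
R2 ← R2 / (5).
R1 ← R1 − 3/2·R2.
R3 ← R3 − 7·R2.
R3 ← R3 / (-26/5).
R1 ← R1 + 9/10·R3.
R2 ← R2 − 8/5·R3.
Reading off the reduced rows gives x1 = 3/2, x2 = -3, x3 = 2/3.

x1 = 3/2, x2 = -3, x3 = 2/3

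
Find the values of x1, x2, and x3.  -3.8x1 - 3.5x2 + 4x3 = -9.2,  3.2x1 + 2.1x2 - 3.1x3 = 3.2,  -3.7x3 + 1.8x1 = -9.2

Row-reduce the augmented matrix:
R1 ← R1 / (-19/5).
R2 ← R2 − 16/5·R1.
R3 ← R3 − 9/5·R1.
R2 ← R2 / (-161/190).
R1 ← R1 − 35/38·R2.
R3 ← R3 + 63/38·R2.
R3 ← R3 / (-268/115).
R1 ← R1 + 35/46·R3.
R2 ← R2 + 51/161·R3.
Reading off the reduced rows gives x1 = -1, x2 = 6, x3 = 2.

x1 = -1, x2 = 6, x3 = 2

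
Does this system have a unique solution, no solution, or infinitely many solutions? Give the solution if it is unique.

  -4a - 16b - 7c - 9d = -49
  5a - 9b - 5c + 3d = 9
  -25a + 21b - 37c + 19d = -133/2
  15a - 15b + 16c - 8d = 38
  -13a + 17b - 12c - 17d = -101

Row-reduce:
R1 ← R1 / (-4).
R2 ← R2 − 5·R1.
R3 ← R3 + 25·R1.
R4 ← R4 − 15·R1.
R5 ← R5 + 13·R1.
R2 ← R2 / (-29).
R1 ← R1 − 4·R2.
R3 ← R3 − 121·R2.
R4 ← R4 + 75·R2.
R5 ← R5 − 69·R2.
R3 ← R3 / (-1468/29).
R1 ← R1 + 17/116·R3.
R2 ← R2 − 55/116·R3.
R4 ← R4 − 734/29·R3.
R5 ← R5 + 637/29·R3.
Swap R4 and R5.
R4 ← R4 / (-9210/367).
R1 ← R1 − 1459/1468·R4.
R2 ← R2 − 979/1468·R4.
R3 ← R3 + 296/367·R4.
Row 5 reduces to 0 = 1/4, a contradiction. The system is inconsistent.

no solution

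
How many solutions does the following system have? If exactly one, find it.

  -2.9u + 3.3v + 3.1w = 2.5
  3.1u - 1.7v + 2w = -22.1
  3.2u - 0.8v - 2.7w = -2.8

u = -4, v = 1, w = -4

Row-reduce the augmented matrix:
R1 ← R1 / (-29/10).
R2 ← R2 − 31/10·R1.
R3 ← R3 − 16/5·R1.
R2 ← R2 / (53/29).
R1 ← R1 + 33/29·R2.
R3 ← R3 − 412/145·R2.
R3 ← R3 / (-19983/2650).
R1 ← R1 − 1187/530·R3.
R2 ← R2 − 1541/530·R3.
Reading off the reduced rows gives u = -4, v = 1, w = -4.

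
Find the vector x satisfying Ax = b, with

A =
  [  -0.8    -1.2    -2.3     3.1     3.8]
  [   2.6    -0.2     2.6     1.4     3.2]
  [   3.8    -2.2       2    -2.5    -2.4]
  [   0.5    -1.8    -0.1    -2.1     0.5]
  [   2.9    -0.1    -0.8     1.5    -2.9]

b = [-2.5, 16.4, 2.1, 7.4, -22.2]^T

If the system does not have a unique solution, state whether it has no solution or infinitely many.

x_1 = -1, x_2 = 0, x_3 = 4, x_4 = -3, x_5 = 4

Row-reduce the augmented matrix:
R1 ← R1 / (-4/5).
R2 ← R2 − 13/5·R1.
R3 ← R3 − 19/5·R1.
R4 ← R4 − 1/2·R1.
R5 ← R5 − 29/10·R1.
R2 ← R2 / (-41/10).
R1 ← R1 − 3/2·R2.
R3 ← R3 + 79/10·R2.
R4 ← R4 + 51/20·R2.
R5 ← R5 + 89/20·R2.
R3 ← R3 / (96/205).
R1 ← R1 − 179/164·R3.
R2 ← R2 − 195/164·R3.
R4 ← R4 − 2451/1640·R3.
R5 ← R5 + 1577/410·R3.
R4 ← R4 / (62077/2560).
R1 ← R1 − 5981/256·R4.
R2 ← R2 − 5709/256·R4.
R3 ← R3 + 1351/64·R4.
R5 ← R5 + 51783/640·R4.
R5 ← R5 / (3832261/620770).
R1 ← R1 + 196347/62077·R5.
R2 ← R2 + 199229/62077·R5.
R3 ← R3 − 203830/62077·R5.
R4 ← R4 − 99532/62077·R5.
Reading off the reduced rows gives x_1 = -1, x_2 = 0, x_3 = 4, x_4 = -3, x_5 = 4.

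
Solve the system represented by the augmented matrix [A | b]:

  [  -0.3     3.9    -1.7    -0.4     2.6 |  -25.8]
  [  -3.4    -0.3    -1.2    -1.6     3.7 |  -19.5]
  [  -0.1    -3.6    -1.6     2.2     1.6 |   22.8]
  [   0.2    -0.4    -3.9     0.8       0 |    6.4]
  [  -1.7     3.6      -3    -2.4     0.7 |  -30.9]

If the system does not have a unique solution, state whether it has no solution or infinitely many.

Row-reduce the augmented matrix:
R1 ← R1 / (-3/10).
R2 ← R2 + 17/5·R1.
R3 ← R3 + 1/10·R1.
R4 ← R4 − 1/5·R1.
R5 ← R5 + 17/10·R1.
R2 ← R2 / (-89/2).
R1 ← R1 + 13·R2.
R3 ← R3 + 49/10·R2.
R4 ← R4 − 11/5·R2.
R5 ← R5 + 37/2·R2.
R3 ← R3 / (-13451/4450).
R1 ← R1 − 173/445·R3.
R2 ← R2 + 542/1335·R3.
R4 ← R4 + 55271/13350·R3.
R5 ← R5 + 781/890·R3.
R4 ← R4 / (-418699/201765).
R1 ← R1 − 9886/13451·R4.
R2 ← R2 + 13556/40353·R4.
R3 ← R3 + 8946/13451·R4.
R5 ← R5 + 26047/13451·R4.
R5 ← R5 / (-93416/418699).
R1 ← R1 + 941841/418699·R5.
R2 ← R2 − 341977/418699·R5.
R3 ← R3 − 100018/418699·R5.
R4 ← R4 − 1788073/837398·R5.
Reading off the reduced rows gives x_1 = 0, x_2 = -4, x_3 = 0, x_4 = 6, x_5 = -3.

x_1 = 0, x_2 = -4, x_3 = 0, x_4 = 6, x_5 = -3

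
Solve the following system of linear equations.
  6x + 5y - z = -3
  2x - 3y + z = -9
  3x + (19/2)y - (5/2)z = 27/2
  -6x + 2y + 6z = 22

Row-reduce:
R1 ← R1 / (6).
R2 ← R2 − 2·R1.
R3 ← R3 − 3·R1.
R4 ← R4 + 6·R1.
R2 ← R2 / (-14/3).
R1 ← R1 − 5/6·R2.
R3 ← R3 − 7·R2.
R4 ← R4 − 7·R2.
Swap R3 and R4.
R3 ← R3 / (7).
R1 ← R1 − 1/14·R3.
R2 ← R2 + 2/7·R3.
Row 4 reduces to 0 = 3, a contradiction. The system is inconsistent.

no solution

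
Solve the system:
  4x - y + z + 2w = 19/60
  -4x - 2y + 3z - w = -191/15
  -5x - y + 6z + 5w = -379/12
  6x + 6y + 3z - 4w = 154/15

Row-reduce the augmented matrix:
R1 ← R1 / (4).
R2 ← R2 + 4·R1.
R3 ← R3 + 5·R1.
R4 ← R4 − 6·R1.
R2 ← R2 / (-3).
R1 ← R1 + 1/4·R2.
R3 ← R3 + 9/4·R2.
R4 ← R4 − 15/2·R2.
R3 ← R3 / (17/4).
R1 ← R1 + 1/12·R3.
R2 ← R2 + 4/3·R3.
R4 ← R4 − 23/2·R3.
R4 ← R4 / (-387/17).
R1 ← R1 − 28/51·R4.
R2 ← R2 − 91/51·R4.
R3 ← R3 − 27/17·R4.
Reading off the reduced rows gives x = 8/5, y = 1/4, z = -5/2, w = -5/3.

x = 8/5, y = 1/4, z = -5/2, w = -5/3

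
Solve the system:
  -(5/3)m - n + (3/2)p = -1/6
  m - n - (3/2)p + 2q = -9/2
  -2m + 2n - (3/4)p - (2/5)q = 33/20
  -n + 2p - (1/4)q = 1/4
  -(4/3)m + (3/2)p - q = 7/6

no solution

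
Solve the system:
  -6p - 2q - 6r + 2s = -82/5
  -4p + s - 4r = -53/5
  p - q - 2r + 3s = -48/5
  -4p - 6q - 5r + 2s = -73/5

Row-reduce the augmented matrix:
R1 ← R1 / (-6).
R2 ← R2 + 4·R1.
R3 ← R3 − 1·R1.
R4 ← R4 + 4·R1.
R2 ← R2 / (4/3).
R1 ← R1 − 1/3·R2.
R3 ← R3 + 4/3·R2.
R4 ← R4 + 14/3·R2.
R3 ← R3 / (-3).
R1 ← R1 − 1·R3.
R4 ← R4 + 1·R3.
R4 ← R4 / (-3/2).
R1 ← R1 − 3/4·R4.
R2 ← R2 + 1/4·R4.
R3 ← R3 + 1·R4.
Reading off the reduced rows gives p = -3/5, q = 0, r = 3, s = -1.

p = -3/5, q = 0, r = 3, s = -1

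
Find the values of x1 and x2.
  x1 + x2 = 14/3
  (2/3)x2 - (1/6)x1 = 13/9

x1 = 2, x2 = 8/3

From equation 1: x1 = 14/3 − x2.
Substitute into equation 2 and solve: x2 = 8/3.
Then x1 = 2.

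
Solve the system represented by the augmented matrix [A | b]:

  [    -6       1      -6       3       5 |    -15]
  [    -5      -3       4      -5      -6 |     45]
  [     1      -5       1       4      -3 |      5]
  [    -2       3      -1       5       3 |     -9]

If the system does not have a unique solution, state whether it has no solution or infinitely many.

Row-reduce:
R1 ← R1 / (-6).
R2 ← R2 + 5·R1.
R3 ← R3 − 1·R1.
R4 ← R4 + 2·R1.
R2 ← R2 / (-23/6).
R1 ← R1 + 1/6·R2.
R3 ← R3 + 29/6·R2.
R4 ← R4 − 8/3·R2.
R3 ← R3 / (-261/23).
R1 ← R1 − 14/23·R3.
R2 ← R2 + 54/23·R3.
R4 ← R4 − 167/23·R3.
R4 ← R4 / (671/87).
R1 ← R1 − 50/87·R4.
R2 ← R2 + 27/29·R4.
R3 ← R3 + 107/87·R4.
Rank is 4 with 5 unknowns, leaving x_5 free.

infinitely many solutions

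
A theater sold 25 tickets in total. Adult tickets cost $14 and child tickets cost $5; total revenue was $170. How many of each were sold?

adult tickets: 5, child tickets: 20

Let a = adult tickets, c = child tickets.
  a + c = 25
  14a + 5c = 170
Row-reduce the augmented matrix:
R2 ← R2 − 14·R1.
R2 ← R2 / (-9).
R1 ← R1 − 1·R2.
Reading off the reduced rows gives a = 5, c = 20.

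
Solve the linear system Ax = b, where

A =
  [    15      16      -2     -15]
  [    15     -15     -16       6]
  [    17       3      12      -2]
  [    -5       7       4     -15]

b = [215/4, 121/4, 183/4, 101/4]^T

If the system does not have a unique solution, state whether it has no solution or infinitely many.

Row-reduce the augmented matrix:
R1 ← R1 / (15).
R2 ← R2 − 15·R1.
R3 ← R3 − 17·R1.
R4 ← R4 + 5·R1.
R2 ← R2 / (-31).
R1 ← R1 − 16/15·R2.
R3 ← R3 + 227/15·R2.
R4 ← R4 − 37/3·R2.
R3 ← R3 / (9812/465).
R1 ← R1 + 286/465·R3.
R2 ← R2 − 14/31·R3.
R4 ← R4 + 208/93·R3.
R4 ← R4 / (-27331/2453).
R1 ← R1 + 31/223·R4.
R2 ← R2 + 1911/2453·R4.
R3 ← R3 − 552/2453·R4.
Reading off the reduced rows gives x_1 = 9/4, x_2 = -3/2, x_3 = 1/2, x_4 = -3.

x_1 = 9/4, x_2 = -3/2, x_3 = 1/2, x_4 = -3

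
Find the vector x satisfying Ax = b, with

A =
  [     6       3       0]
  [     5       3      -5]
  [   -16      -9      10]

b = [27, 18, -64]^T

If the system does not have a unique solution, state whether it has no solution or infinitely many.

no solution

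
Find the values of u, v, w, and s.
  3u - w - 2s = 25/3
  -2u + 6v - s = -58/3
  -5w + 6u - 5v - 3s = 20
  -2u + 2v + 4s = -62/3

u = 2, v = -3, w = 3, s = -8/3

Row-reduce the augmented matrix:
R1 ← R1 / (3).
R2 ← R2 + 2·R1.
R3 ← R3 − 6·R1.
R4 ← R4 + 2·R1.
R2 ← R2 / (6).
R3 ← R3 + 5·R2.
R4 ← R4 − 2·R2.
R3 ← R3 / (-32/9).
R1 ← R1 + 1/3·R3.
R2 ← R2 + 1/9·R3.
R4 ← R4 + 4/9·R3.
R4 ← R4 / (57/16).
R1 ← R1 + 37/64·R4.
R2 ← R2 + 23/64·R4.
R3 ← R3 − 17/64·R4.
Reading off the reduced rows gives u = 2, v = -3, w = 3, s = -8/3.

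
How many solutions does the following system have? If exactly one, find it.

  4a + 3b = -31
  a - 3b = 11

a = -4, b = -5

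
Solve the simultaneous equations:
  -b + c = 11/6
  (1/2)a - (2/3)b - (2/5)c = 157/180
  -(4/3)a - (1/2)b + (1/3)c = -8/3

a = 5/2, b = -1/3, c = 3/2

Row-reduce the augmented matrix:
Swap R1 and R2.
R1 ← R1 / (1/2).
R3 ← R3 + 4/3·R1.
R2 ← R2 / (-1).
R1 ← R1 + 4/3·R2.
R3 ← R3 + 41/18·R2.
R3 ← R3 / (-271/90).
R1 ← R1 + 32/15·R3.
R2 ← R2 + 1·R3.
Reading off the reduced rows gives a = 5/2, b = -1/3, c = 3/2.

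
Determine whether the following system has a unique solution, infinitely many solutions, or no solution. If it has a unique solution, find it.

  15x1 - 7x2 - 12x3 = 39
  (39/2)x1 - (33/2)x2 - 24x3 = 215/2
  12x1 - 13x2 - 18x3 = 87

no solution

Row-reduce:
R1 ← R1 / (15).
R2 ← R2 − 39/2·R1.
R3 ← R3 − 12·R1.
R2 ← R2 / (-37/5).
R1 ← R1 + 7/15·R2.
R3 ← R3 + 37/5·R2.
Row 3 reduces to 0 = -1, a contradiction. The system is inconsistent.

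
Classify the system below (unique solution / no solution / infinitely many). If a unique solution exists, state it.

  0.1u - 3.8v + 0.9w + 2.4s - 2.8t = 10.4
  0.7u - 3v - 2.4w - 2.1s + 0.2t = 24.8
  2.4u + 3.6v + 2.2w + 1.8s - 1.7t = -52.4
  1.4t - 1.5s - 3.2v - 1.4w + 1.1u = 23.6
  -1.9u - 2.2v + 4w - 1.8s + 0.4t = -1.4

Row-reduce the augmented matrix:
R1 ← R1 / (1/10).
R2 ← R2 − 7/10·R1.
R3 ← R3 − 12/5·R1.
R4 ← R4 − 11/10·R1.
R5 ← R5 + 19/10·R1.
R2 ← R2 / (118/5).
R1 ← R1 + 38·R2.
R3 ← R3 − 474/5·R2.
R4 ← R4 − 193/5·R2.
R5 ← R5 + 372/5·R2.
R3 ← R3 / (9173/590).
R1 ← R1 + 591/118·R3.
R2 ← R2 + 87/236·R3.
R4 ← R4 − 3457/1180·R3.
R5 ← R5 + 3733/590·R3.
R4 ← R4 / (-35712/45865).
R1 ← R1 − 453/9173·R4.
R2 ← R2 + 2970/9173·R4.
R3 ← R3 − 11871/9173·R4.
R5 ← R5 + 696687/91730·R4.
R5 ← R5 / (-3188247/158720).
R1 ← R1 + 7683/15872·R5.
R2 ← R2 + 4101/7936·R5.
R3 ← R3 − 50567/15872·R5.
R4 ← R4 + 150439/47616·R5.
Reading off the reduced rows gives u = -6, v = -6, w = -6, s = 2, t = 4.

u = -6, v = -6, w = -6, s = 2, t = 4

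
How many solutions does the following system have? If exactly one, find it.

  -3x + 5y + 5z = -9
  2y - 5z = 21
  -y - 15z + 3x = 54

no solution

Row-reduce:
R1 ← R1 / (-3).
R3 ← R3 − 3·R1.
R2 ← R2 / (2).
R1 ← R1 + 5/3·R2.
R3 ← R3 − 4·R2.
Row 3 reduces to 0 = 3, a contradiction. The system is inconsistent.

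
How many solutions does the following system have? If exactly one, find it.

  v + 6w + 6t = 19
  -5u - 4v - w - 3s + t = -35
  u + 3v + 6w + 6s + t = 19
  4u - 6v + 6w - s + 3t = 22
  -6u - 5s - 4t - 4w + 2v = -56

u = 6, v = 1, w = -1, s = 2, t = 4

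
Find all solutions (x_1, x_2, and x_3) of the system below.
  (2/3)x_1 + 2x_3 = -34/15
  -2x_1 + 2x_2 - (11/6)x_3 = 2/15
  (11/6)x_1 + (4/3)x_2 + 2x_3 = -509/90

Row-reduce the augmented matrix:
R1 ← R1 / (2/3).
R2 ← R2 + 2·R1.
R3 ← R3 − 11/6·R1.
R2 ← R2 / (2).
R3 ← R3 − 4/3·R2.
R3 ← R3 / (-113/18).
R1 ← R1 − 3·R3.
R2 ← R2 − 25/12·R3.
Reading off the reduced rows gives x_1 = -1, x_2 = -5/3, x_3 = -4/5.

x_1 = -1, x_2 = -5/3, x_3 = -4/5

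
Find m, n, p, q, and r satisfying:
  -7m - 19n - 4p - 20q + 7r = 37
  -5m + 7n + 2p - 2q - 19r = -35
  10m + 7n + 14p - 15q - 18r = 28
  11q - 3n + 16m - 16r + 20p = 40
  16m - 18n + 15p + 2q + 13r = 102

m = 0, n = -1, p = 4, q = -1, r = 2

Row-reduce the augmented matrix:
R1 ← R1 / (-7).
R2 ← R2 + 5·R1.
R3 ← R3 − 10·R1.
R4 ← R4 − 16·R1.
R5 ← R5 − 16·R1.
R2 ← R2 / (144/7).
R1 ← R1 − 19/7·R2.
R3 ← R3 + 141/7·R2.
R4 ← R4 + 325/7·R2.
R5 ← R5 + 430/7·R2.
R3 ← R3 / (313/24).
R1 ← R1 + 5/72·R3.
R2 ← R2 − 17/72·R3.
R4 ← R4 − 1571/72·R3.
R5 ← R5 − 733/36·R3.
R4 ← R4 / (42992/939).
R1 ← R1 − 1003/939·R4.
R2 ← R2 − 1097/939·R4.
R3 ← R3 + 757/313·R4.
R5 ← R5 − 39641/939·R4.
R5 ← R5 / (21129/2687).
R1 ← R1 − 5463/2687·R5.
R2 ← R2 + 1502/2687·R5.
R3 ← R3 + 6698/2687·R5.
R4 ← R4 + 86/2687·R5.
Reading off the reduced rows gives m = 0, n = -1, p = 4, q = -1, r = 2.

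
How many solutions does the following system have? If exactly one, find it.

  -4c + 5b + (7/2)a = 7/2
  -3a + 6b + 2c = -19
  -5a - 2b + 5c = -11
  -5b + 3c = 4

Row-reduce:
R1 ← R1 / (7/2).
R2 ← R2 + 3·R1.
R3 ← R3 + 5·R1.
R2 ← R2 / (72/7).
R1 ← R1 − 10/7·R2.
R3 ← R3 − 36/7·R2.
R4 ← R4 + 5·R2.
Swap R3 and R4.
R3 ← R3 / (83/36).
R1 ← R1 + 17/18·R3.
R2 ← R2 + 5/36·R3.
Row 4 reduces to 0 = 2, a contradiction. The system is inconsistent.

no solution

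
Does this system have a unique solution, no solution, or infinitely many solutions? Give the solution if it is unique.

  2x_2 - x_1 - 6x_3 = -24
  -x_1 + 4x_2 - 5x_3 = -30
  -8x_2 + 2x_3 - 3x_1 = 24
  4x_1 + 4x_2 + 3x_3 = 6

x_1 = 4, x_2 = -4, x_3 = 2

Row-reduce the augmented matrix:
R1 ← R1 / (-1).
R2 ← R2 + 1·R1.
R3 ← R3 + 3·R1.
R4 ← R4 − 4·R1.
R2 ← R2 / (2).
R1 ← R1 + 2·R2.
R3 ← R3 + 14·R2.
R4 ← R4 − 12·R2.
R3 ← R3 / (27).
R1 ← R1 − 7·R3.
R2 ← R2 − 1/2·R3.
R4 ← R4 + 27·R3.
R4 reduces to 0 = 0, so the extra equation is consistent.
Reading off the reduced rows gives x_1 = 4, x_2 = -4, x_3 = 2.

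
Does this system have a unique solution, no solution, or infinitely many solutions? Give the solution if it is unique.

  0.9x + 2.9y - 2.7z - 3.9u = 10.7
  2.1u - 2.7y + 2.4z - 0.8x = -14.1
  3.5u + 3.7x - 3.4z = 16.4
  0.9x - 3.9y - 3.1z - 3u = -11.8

x = -3, y = 4, z = -5, u = 3

Row-reduce the augmented matrix:
R1 ← R1 / (9/10).
R2 ← R2 + 4/5·R1.
R3 ← R3 − 37/10·R1.
R4 ← R4 − 9/10·R1.
R2 ← R2 / (-11/90).
R1 ← R1 − 29/9·R2.
R3 ← R3 + 1073/90·R2.
R4 ← R4 + 34/5·R2.
R3 ← R3 / (77/10).
R1 ← R1 + 3·R3.
R4 ← R4 + 2/5·R3.
R4 ← R4 / (718903/8470).
R1 ← R1 − 16251/847·R4.
R2 ← R2 − 123/11·R4.
R3 ← R3 − 16813/847·R4.
Reading off the reduced rows gives x = -3, y = 4, z = -5, u = 3.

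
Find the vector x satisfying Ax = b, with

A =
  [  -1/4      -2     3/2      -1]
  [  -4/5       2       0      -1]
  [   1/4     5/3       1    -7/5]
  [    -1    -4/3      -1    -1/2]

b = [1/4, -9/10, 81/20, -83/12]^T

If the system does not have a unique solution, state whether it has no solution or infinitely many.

Row-reduce the augmented matrix:
R1 ← R1 / (-1/4).
R2 ← R2 + 4/5·R1.
R3 ← R3 − 1/4·R1.
R4 ← R4 + 1·R1.
R2 ← R2 / (42/5).
R1 ← R1 − 8·R2.
R3 ← R3 + 1/3·R2.
R4 ← R4 − 20/3·R2.
R3 ← R3 / (97/42).
R1 ← R1 + 10/7·R3.
R2 ← R2 + 4/7·R3.
R4 ← R4 + 67/21·R3.
R4 ← R4 / (-4193/2910).
R1 ← R1 − 46/97·R4.
R2 ← R2 + 301/970·R4.
R3 ← R3 + 1457/1455·R4.
Reading off the reduced rows gives x_1 = 3, x_2 = 1, x_3 = 7/3, x_4 = 1/2.

x_1 = 3, x_2 = 1, x_3 = 7/3, x_4 = 1/2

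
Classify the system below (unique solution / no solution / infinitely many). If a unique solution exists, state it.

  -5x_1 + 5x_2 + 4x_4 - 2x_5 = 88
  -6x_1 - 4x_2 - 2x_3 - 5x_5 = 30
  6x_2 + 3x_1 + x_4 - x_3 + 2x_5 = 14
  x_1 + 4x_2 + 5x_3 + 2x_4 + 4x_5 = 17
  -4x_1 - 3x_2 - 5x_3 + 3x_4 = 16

Row-reduce the augmented matrix:
R1 ← R1 / (-5).
R2 ← R2 + 6·R1.
R3 ← R3 − 3·R1.
R4 ← R4 − 1·R1.
R5 ← R5 + 4·R1.
R2 ← R2 / (-10).
R1 ← R1 + 1·R2.
R3 ← R3 − 9·R2.
R4 ← R4 − 5·R2.
R5 ← R5 + 7·R2.
R3 ← R3 / (-14/5).
R1 ← R1 − 1/5·R3.
R2 ← R2 − 1/5·R3.
R4 ← R4 − 4·R3.
R5 ← R5 + 18/5·R3.
R4 ← R4 / (-32/35).
R1 ← R1 + 27/70·R4.
R2 ← R2 − 29/70·R4.
R3 ← R3 − 23/70·R4.
R5 ← R5 − 152/35·R4.
R5 ← R5 / (47/8).
R1 ← R1 − 65/128·R5.
R2 ← R2 − 25/128·R5.
R3 ← R3 − 75/128·R5.
R4 ← R4 + 7/64·R5.
Reading off the reduced rows gives x_1 = -6, x_2 = 6, x_3 = 1, x_4 = 5, x_5 = -4.

x_1 = -6, x_2 = 6, x_3 = 1, x_4 = 5, x_5 = -4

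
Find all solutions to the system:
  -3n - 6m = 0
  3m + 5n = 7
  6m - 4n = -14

m = -1, n = 2

Row-reduce the augmented matrix:
R1 ← R1 / (-6).
R2 ← R2 − 3·R1.
R3 ← R3 − 6·R1.
R2 ← R2 / (7/2).
R1 ← R1 − 1/2·R2.
R3 ← R3 + 7·R2.
R3 reduces to 0 = 0, so the extra equation is consistent.
Reading off the reduced rows gives m = -1, n = 2.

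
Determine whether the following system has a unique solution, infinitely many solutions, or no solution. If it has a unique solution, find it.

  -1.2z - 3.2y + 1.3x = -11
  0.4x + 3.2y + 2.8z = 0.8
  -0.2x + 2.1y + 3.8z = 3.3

x = -6, y = 1, z = 0

Row-reduce the augmented matrix:
R1 ← R1 / (13/10).
R2 ← R2 − 2/5·R1.
R3 ← R3 + 1/5·R1.
R2 ← R2 / (272/65).
R1 ← R1 + 32/13·R2.
R3 ← R3 − 209/130·R2.
R3 ← R3 / (3261/1360).
R1 ← R1 − 16/17·R3.
R2 ← R2 − 103/136·R3.
Reading off the reduced rows gives x = -6, y = 1, z = 0.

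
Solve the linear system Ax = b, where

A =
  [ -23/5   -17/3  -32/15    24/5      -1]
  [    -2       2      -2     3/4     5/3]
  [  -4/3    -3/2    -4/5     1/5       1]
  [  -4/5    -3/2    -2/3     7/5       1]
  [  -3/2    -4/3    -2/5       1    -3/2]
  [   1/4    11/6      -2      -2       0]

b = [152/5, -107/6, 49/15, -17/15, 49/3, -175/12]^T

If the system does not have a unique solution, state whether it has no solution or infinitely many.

x_1 = -5, x_2 = -4, x_3 = 5, x_4 = -2, x_5 = -5

Row-reduce the augmented matrix:
R1 ← R1 / (-23/5).
R2 ← R2 + 2·R1.
R3 ← R3 + 4/3·R1.
R4 ← R4 + 4/5·R1.
R5 ← R5 + 3/2·R1.
R6 ← R6 − 1/4·R1.
R2 ← R2 / (308/69).
R1 ← R1 − 85/69·R2.
R3 ← R3 − 59/414·R2.
R4 ← R4 + 71/138·R2.
R5 ← R5 − 71/138·R2.
R6 ← R6 − 421/276·R2.
R3 ← R3 / (-227/1540).
R1 ← R1 − 117/154·R3.
R2 ← R2 + 37/154·R3.
R4 ← R4 + 1937/4620·R3.
R5 ← R5 − 1937/4620·R3.
R6 ← R6 + 3233/1848·R3.
R4 ← R4 / (16699/4540).
R1 ← R1 + 1497/227·R4.
R2 ← R2 − 357/227·R4.
R3 ← R3 − 14151/1816·R4.
R5 ← R5 + 16699/4540·R4.
R6 ← R6 − 5607/454·R4.
Swap R5 and R6.
R5 ← R5 / (-15080645/1803492).
R1 ← R1 − 337115/150291·R5.
R2 ← R2 + 96290/150291·R5.
R3 ← R3 + 590240/150291·R5.
R4 ← R4 + 252740/450873·R5.
R6 reduces to 0 = 0, so the extra equation is consistent.
Reading off the reduced rows gives x_1 = -5, x_2 = -4, x_3 = 5, x_4 = -2, x_5 = -5.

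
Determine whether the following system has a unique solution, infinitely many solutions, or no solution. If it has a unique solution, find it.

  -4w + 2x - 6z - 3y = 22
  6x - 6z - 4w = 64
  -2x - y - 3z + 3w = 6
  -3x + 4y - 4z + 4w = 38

Row-reduce the augmented matrix:
R1 ← R1 / (2).
R2 ← R2 − 6·R1.
R3 ← R3 + 2·R1.
R4 ← R4 + 3·R1.
R2 ← R2 / (9).
R1 ← R1 + 3/2·R2.
R3 ← R3 + 4·R2.
R4 ← R4 + 1/2·R2.
R3 ← R3 / (-11/3).
R1 ← R1 + 1·R3.
R2 ← R2 − 4/3·R3.
R4 ← R4 + 37/3·R3.
R4 ← R4 / (-335/33).
R1 ← R1 + 15/11·R4.
R2 ← R2 − 20/11·R4.
R3 ← R3 + 23/33·R4.
Reading off the reduced rows gives x = 6, y = 6, z = -6, w = 2.

x = 6, y = 6, z = -6, w = 2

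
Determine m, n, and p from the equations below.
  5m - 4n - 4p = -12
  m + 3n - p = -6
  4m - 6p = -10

Row-reduce the augmented matrix:
R1 ← R1 / (5).
R2 ← R2 − 1·R1.
R3 ← R3 − 4·R1.
R2 ← R2 / (19/5).
R1 ← R1 + 4/5·R2.
R3 ← R3 − 16/5·R2.
R3 ← R3 / (-50/19).
R1 ← R1 + 16/19·R3.
R2 ← R2 + 1/19·R3.
Reading off the reduced rows gives m = -4, n = -1, p = -1.

m = -4, n = -1, p = -1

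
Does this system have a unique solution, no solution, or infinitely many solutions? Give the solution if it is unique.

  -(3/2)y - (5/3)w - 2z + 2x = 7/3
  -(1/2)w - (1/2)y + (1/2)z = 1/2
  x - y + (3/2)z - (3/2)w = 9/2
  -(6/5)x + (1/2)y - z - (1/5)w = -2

Row-reduce the augmented matrix:
R1 ← R1 / (2).
R3 ← R3 − 1·R1.
R4 ← R4 + 6/5·R1.
R2 ← R2 / (-1/2).
R1 ← R1 + 3/4·R2.
R3 ← R3 + 1/4·R2.
R4 ← R4 + 2/5·R2.
R3 ← R3 / (9/4).
R1 ← R1 + 7/4·R3.
R2 ← R2 + 1·R3.
R4 ← R4 + 13/5·R3.
R4 ← R4 / (-173/135).
R1 ← R1 + 11/27·R4.
R2 ← R2 − 22/27·R4.
R3 ← R3 + 5/27·R4.
Reading off the reduced rows gives x = 2, y = 2, z = 1, w = -2.

x = 2, y = 2, z = 1, w = -2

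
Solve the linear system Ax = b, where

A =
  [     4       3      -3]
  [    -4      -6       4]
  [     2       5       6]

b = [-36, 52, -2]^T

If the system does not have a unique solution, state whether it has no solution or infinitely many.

x_1 = -3, x_2 = -4, x_3 = 4

Row-reduce the augmented matrix:
R1 ← R1 / (4).
R2 ← R2 + 4·R1.
R3 ← R3 − 2·R1.
R2 ← R2 / (-3).
R1 ← R1 − 3/4·R2.
R3 ← R3 − 7/2·R2.
R3 ← R3 / (26/3).
R1 ← R1 + 1/2·R3.
R2 ← R2 + 1/3·R3.
Reading off the reduced rows gives x_1 = -3, x_2 = -4, x_3 = 4.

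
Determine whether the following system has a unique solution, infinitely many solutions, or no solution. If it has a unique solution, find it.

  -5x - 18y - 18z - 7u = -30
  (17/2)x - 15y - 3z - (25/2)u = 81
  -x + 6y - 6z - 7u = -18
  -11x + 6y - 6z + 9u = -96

Row-reduce:
R1 ← R1 / (-5).
R2 ← R2 − 17/2·R1.
R3 ← R3 + 1·R1.
R4 ← R4 + 11·R1.
R2 ← R2 / (-228/5).
R1 ← R1 − 18/5·R2.
R3 ← R3 − 48/5·R2.
R4 ← R4 − 228/5·R2.
R3 ← R3 / (-180/19).
R1 ← R1 − 18/19·R3.
R2 ← R2 − 14/19·R3.
Rank is 3 with 4 unknowns, leaving u free.

infinitely many solutions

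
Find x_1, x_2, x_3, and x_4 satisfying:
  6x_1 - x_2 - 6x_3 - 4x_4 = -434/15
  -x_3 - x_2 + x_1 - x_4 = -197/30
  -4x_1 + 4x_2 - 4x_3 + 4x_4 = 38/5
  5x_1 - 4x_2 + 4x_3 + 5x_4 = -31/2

x_1 = -5/2, x_2 = 7/3, x_3 = 7/3, x_4 = -3/5

Row-reduce the augmented matrix:
R1 ← R1 / (6).
R2 ← R2 − 1·R1.
R3 ← R3 + 4·R1.
R4 ← R4 − 5·R1.
R2 ← R2 / (-5/6).
R1 ← R1 + 1/6·R2.
R3 ← R3 − 10/3·R2.
R4 ← R4 + 19/6·R2.
R3 ← R3 / (-8).
R1 ← R1 + 1·R3.
R4 ← R4 − 9·R3.
R4 ← R4 / (48/5).
R1 ← R1 + 3/5·R4.
R2 ← R2 − 2/5·R4.
Reading off the reduced rows gives x_1 = -5/2, x_2 = 7/3, x_3 = 7/3, x_4 = -3/5.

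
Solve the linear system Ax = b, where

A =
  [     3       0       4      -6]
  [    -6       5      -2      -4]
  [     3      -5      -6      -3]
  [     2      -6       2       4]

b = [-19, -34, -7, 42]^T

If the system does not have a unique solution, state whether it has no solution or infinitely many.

Row-reduce the augmented matrix:
R1 ← R1 / (3).
R2 ← R2 + 6·R1.
R3 ← R3 − 3·R1.
R4 ← R4 − 2·R1.
R2 ← R2 / (5).
R3 ← R3 + 5·R2.
R4 ← R4 + 6·R2.
R3 ← R3 / (-4).
R1 ← R1 − 4/3·R3.
R2 ← R2 − 6/5·R3.
R4 ← R4 − 98/15·R3.
R4 ← R4 / (-973/30).
R1 ← R1 + 19/3·R4.
R2 ← R2 + 71/10·R4.
R3 ← R3 − 13/4·R4.
Reading off the reduced rows gives x_1 = -1, x_2 = -4, x_3 = 2, x_4 = 4.

x_1 = -1, x_2 = -4, x_3 = 2, x_4 = 4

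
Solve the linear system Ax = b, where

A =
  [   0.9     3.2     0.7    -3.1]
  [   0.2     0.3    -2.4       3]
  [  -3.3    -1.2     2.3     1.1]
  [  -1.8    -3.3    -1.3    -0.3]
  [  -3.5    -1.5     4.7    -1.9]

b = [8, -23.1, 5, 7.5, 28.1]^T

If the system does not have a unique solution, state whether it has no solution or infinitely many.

x_1 = 0, x_2 = -3, x_3 = 3, x_4 = -5

Row-reduce the augmented matrix:
R1 ← R1 / (9/10).
R2 ← R2 − 1/5·R1.
R3 ← R3 + 33/10·R1.
R4 ← R4 + 9/5·R1.
R5 ← R5 + 7/2·R1.
R2 ← R2 / (-37/90).
R1 ← R1 − 32/9·R2.
R3 ← R3 − 158/15·R2.
R4 ← R4 − 31/10·R2.
R5 ← R5 − 197/18·R2.
R3 ← R3 / (-11213/185).
R1 ← R1 + 789/37·R3.
R2 ← R2 − 230/37·R3.
R4 ← R4 + 7093/370·R3.
R5 ← R5 + 11213/185·R3.
R4 ← R4 / (-597691/112130).
R1 ← R1 + 13245/11213·R4.
R2 ← R2 + 3728/11213·R4.
R3 ← R3 + 15586/11213·R4.
R5 reduces to 0 = 0, so the extra equation is consistent.
Reading off the reduced rows gives x_1 = 0, x_2 = -3, x_3 = 3, x_4 = -5.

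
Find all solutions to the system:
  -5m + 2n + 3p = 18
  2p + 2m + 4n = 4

infinitely many solutions

Row-reduce:
R1 ← R1 / (-5).
R2 ← R2 − 2·R1.
R2 ← R2 / (24/5).
R1 ← R1 + 2/5·R2.
Rank is 2 with 3 unknowns, leaving p free.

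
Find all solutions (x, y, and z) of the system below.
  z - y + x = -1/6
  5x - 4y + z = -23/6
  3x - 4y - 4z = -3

Row-reduce the augmented matrix:
R2 ← R2 − 5·R1.
R3 ← R3 − 3·R1.
R1 ← R1 + 1·R2.
R3 ← R3 + 1·R2.
R3 ← R3 / (-11).
R1 ← R1 + 3·R3.
R2 ← R2 + 4·R3.
Reading off the reduced rows gives x = -5/3, y = -1, z = 1/2.

x = -5/3, y = -1, z = 1/2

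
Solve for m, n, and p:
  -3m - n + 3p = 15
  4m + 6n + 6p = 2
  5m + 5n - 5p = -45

m = 2, n = -6, p = 5

Row-reduce the augmented matrix:
R1 ← R1 / (-3).
R2 ← R2 − 4·R1.
R3 ← R3 − 5·R1.
R2 ← R2 / (14/3).
R1 ← R1 − 1/3·R2.
R3 ← R3 − 10/3·R2.
R3 ← R3 / (-50/7).
R1 ← R1 + 12/7·R3.
R2 ← R2 − 15/7·R3.
Reading off the reduced rows gives m = 2, n = -6, p = 5.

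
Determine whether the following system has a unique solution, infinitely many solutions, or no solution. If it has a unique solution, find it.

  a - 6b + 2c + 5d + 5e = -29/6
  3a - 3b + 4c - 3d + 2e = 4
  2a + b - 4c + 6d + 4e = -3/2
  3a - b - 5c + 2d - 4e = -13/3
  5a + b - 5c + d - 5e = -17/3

Row-reduce the augmented matrix:
R2 ← R2 − 3·R1.
R3 ← R3 − 2·R1.
R4 ← R4 − 3·R1.
R5 ← R5 − 5·R1.
R2 ← R2 / (15).
R1 ← R1 + 6·R2.
R3 ← R3 − 13·R2.
R4 ← R4 − 17·R2.
R5 ← R5 − 31·R2.
R3 ← R3 / (-94/15).
R1 ← R1 − 6/5·R3.
R2 ← R2 + 2/15·R3.
R4 ← R4 + 131/15·R3.
R5 ← R5 + 163/15·R3.
R4 ← R4 / (-412/47).
R1 ← R1 − 1/47·R4.
R2 ← R2 + 68/47·R4.
R3 ← R3 + 87/47·R4.
R5 ← R5 + 325/47·R4.
R5 ← R5 / (-2563/824).
R1 ← R1 − 643/824·R5.
R2 ← R2 − 193/206·R5.
R3 ← R3 − 1327/824·R5.
R4 ← R4 − 1091/824·R5.
Reading off the reduced rows gives a = -1/2, b = -1/2, c = -2, d = -8/3, e = 2.

a = -1/2, b = -1/2, c = -2, d = -8/3, e = 2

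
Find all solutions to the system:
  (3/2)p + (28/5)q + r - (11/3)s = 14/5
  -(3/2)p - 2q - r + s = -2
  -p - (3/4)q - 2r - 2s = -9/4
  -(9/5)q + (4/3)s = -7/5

Row-reduce:
R1 ← R1 / (3/2).
R2 ← R2 + 3/2·R1.
R3 ← R3 + 1·R1.
R2 ← R2 / (18/5).
R1 ← R1 − 56/15·R2.
R3 ← R3 − 179/60·R2.
R4 ← R4 + 9/5·R2.
R3 ← R3 / (-4/3).
R1 ← R1 − 2/3·R3.
Row 4 reduces to 0 = -1, a contradiction. The system is inconsistent.

no solution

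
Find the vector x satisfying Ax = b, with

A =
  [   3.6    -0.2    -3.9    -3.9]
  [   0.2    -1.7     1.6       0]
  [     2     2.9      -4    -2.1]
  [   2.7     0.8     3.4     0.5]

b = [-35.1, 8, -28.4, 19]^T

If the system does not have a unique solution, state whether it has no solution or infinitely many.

x_1 = 0, x_2 = 0, x_3 = 5, x_4 = 4

Row-reduce the augmented matrix:
R1 ← R1 / (18/5).
R2 ← R2 − 1/5·R1.
R3 ← R3 − 2·R1.
R4 ← R4 − 27/10·R1.
R2 ← R2 / (-76/45).
R1 ← R1 + 1/18·R2.
R3 ← R3 − 271/90·R2.
R4 ← R4 − 19/20·R2.
R3 ← R3 / (4273/3040).
R1 ← R1 + 695/608·R3.
R2 ← R2 + 327/304·R3.
R4 ← R4 − 2351/320·R3.
R4 ← R4 / (100783/85460).
R1 ← R1 + 6171/8546·R4.
R2 ← R2 − 933/4273·R4.
R3 ← R3 − 1377/4273·R4.
Reading off the reduced rows gives x_1 = 0, x_2 = 0, x_3 = 5, x_4 = 4.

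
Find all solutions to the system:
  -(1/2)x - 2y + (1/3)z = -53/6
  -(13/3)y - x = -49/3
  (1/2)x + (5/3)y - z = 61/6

infinitely many solutions

Row-reduce:
R1 ← R1 / (-1/2).
R2 ← R2 + 1·R1.
R3 ← R3 − 1/2·R1.
R2 ← R2 / (-1/3).
R1 ← R1 − 4·R2.
R3 ← R3 + 1/3·R2.
Rank is 2 with 3 unknowns, leaving z free.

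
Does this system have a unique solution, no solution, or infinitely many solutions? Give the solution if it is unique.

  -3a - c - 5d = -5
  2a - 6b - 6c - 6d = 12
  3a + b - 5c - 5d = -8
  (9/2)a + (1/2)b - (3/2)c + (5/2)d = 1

Row-reduce:
R1 ← R1 / (-3).
R2 ← R2 − 2·R1.
R3 ← R3 − 3·R1.
R4 ← R4 − 9/2·R1.
R2 ← R2 / (-6).
R3 ← R3 − 1·R2.
R4 ← R4 − 1/2·R2.
R3 ← R3 / (-64/9).
R1 ← R1 − 1/3·R3.
R2 ← R2 − 10/9·R3.
R4 ← R4 + 32/9·R3.
Rank is 3 with 4 unknowns, leaving d free.

infinitely many solutions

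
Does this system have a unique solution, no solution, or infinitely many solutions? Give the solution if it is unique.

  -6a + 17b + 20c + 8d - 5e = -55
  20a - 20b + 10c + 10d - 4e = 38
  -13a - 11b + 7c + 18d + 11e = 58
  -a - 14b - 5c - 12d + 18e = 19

Row-reduce:
R1 ← R1 / (-6).
R2 ← R2 − 20·R1.
R3 ← R3 + 13·R1.
R4 ← R4 + 1·R1.
R2 ← R2 / (110/3).
R1 ← R1 + 17/6·R2.
R3 ← R3 + 287/6·R2.
R4 ← R4 + 101/6·R2.
R3 ← R3 / (1401/22).
R1 ← R1 − 57/22·R3.
R2 ← R2 − 23/11·R3.
R4 ← R4 − 591/22·R3.
R4 ← R4 / (-7920/467).
R1 ← R1 + 221/467·R4.
R2 ← R2 + 830/1401·R4.
R3 ← R3 − 1067/1401·R4.
Rank is 4 with 5 unknowns, leaving e free.

infinitely many solutions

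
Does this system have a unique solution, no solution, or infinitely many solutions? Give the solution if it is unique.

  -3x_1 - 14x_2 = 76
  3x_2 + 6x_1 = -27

x_1 = -2, x_2 = -5

Row-reduce the augmented matrix:
R1 ← R1 / (-3).
R2 ← R2 − 6·R1.
R2 ← R2 / (-25).
R1 ← R1 − 14/3·R2.
Reading off the reduced rows gives x_1 = -2, x_2 = -5.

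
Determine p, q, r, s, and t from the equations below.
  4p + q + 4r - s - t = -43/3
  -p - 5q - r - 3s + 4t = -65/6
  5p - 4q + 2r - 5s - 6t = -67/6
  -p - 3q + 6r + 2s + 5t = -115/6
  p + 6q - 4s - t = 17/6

p = -5/2, q = 1, r = -5/3, s = 2/3, t = -2

Row-reduce the augmented matrix:
R1 ← R1 / (4).
R2 ← R2 + 1·R1.
R3 ← R3 − 5·R1.
R4 ← R4 + 1·R1.
R5 ← R5 − 1·R1.
R2 ← R2 / (-19/4).
R1 ← R1 − 1/4·R2.
R3 ← R3 + 21/4·R2.
R4 ← R4 + 11/4·R2.
R5 ← R5 − 23/4·R2.
R3 ← R3 / (-3).
R1 ← R1 − 1·R3.
R4 ← R4 − 7·R3.
R5 ← R5 + 1·R3.
R4 ← R4 / (62/19).
R1 ← R1 + 9/19·R4.
R2 ← R2 − 13/19·R4.
R3 ← R3 − 1/19·R4.
R5 ← R5 + 145/19·R4.
R5 ← R5 / (-3325/93).
R1 ← R1 + 526/93·R5.
R2 ← R2 − 281/93·R5.
R3 ← R3 − 101/31·R5.
R4 ← R4 + 518/93·R5.
Reading off the reduced rows gives p = -5/2, q = 1, r = -5/3, s = 2/3, t = -2.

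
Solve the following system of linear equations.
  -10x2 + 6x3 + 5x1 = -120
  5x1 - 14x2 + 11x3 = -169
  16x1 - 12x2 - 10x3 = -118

x1 = -6, x2 = 6, x3 = -5

Row-reduce the augmented matrix:
R1 ← R1 / (5).
R2 ← R2 − 5·R1.
R3 ← R3 − 16·R1.
R2 ← R2 / (-4).
R1 ← R1 + 2·R2.
R3 ← R3 − 20·R2.
R3 ← R3 / (-21/5).
R1 ← R1 + 13/10·R3.
R2 ← R2 + 5/4·R3.
Reading off the reduced rows gives x1 = -6, x2 = 6, x3 = -5.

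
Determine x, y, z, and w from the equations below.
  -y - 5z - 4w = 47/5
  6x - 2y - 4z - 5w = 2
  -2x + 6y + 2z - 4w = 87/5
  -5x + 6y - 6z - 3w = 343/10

Row-reduce the augmented matrix:
Swap R1 and R2.
R1 ← R1 / (6).
R3 ← R3 + 2·R1.
R4 ← R4 + 5·R1.
R2 ← R2 / (-1).
R1 ← R1 + 1/3·R2.
R3 ← R3 − 16/3·R2.
R4 ← R4 − 13/3·R2.
R3 ← R3 / (-26).
R1 ← R1 − 1·R3.
R2 ← R2 − 5·R3.
R4 ← R4 + 31·R3.
R4 ← R4 / (100/13).
R1 ← R1 + 7/13·R4.
R2 ← R2 + 31/26·R4.
R3 ← R3 − 27/26·R4.
Reading off the reduced rows gives x = -1/2, y = 3, z = -2, w = -3/5.

x = -1/2, y = 3, z = -2, w = -3/5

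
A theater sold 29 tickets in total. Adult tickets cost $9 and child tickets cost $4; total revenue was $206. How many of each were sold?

Let a = adult tickets, c = child tickets.
  a + c = 29
  4c + 9a = 206
From equation 1: a = 29 − c.
Substitute into equation 2 and solve: c = 11.
Then a = 18.

adult tickets: 18, child tickets: 11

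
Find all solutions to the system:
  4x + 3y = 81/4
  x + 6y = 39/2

Row-reduce the augmented matrix:
R1 ← R1 / (4).
R2 ← R2 − 1·R1.
R2 ← R2 / (21/4).
R1 ← R1 − 3/4·R2.
Reading off the reduced rows gives x = 3, y = 11/4.

x = 3, y = 11/4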